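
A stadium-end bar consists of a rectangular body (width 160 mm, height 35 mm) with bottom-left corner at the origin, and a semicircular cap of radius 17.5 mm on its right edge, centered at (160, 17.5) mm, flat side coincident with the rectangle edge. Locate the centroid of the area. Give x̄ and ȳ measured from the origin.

x̄ = 86.92 mm, ȳ = 17.50 mm

rectangular body: A = 160 × 35 = 5600.00, centroid at (80.00, 17.50).
semicircular end: A = ½π·17.5² = 481.06, centroid at (167.43, 17.50).
ΣA = 6081.06 mm², ΣAx̄ = 528541.94 mm³, ΣAȳ = 106418.49 mm³.
x̄ = 528541.94/6081.06 = 86.92 mm; ȳ = 106418.49/6081.06 = 17.50 mm.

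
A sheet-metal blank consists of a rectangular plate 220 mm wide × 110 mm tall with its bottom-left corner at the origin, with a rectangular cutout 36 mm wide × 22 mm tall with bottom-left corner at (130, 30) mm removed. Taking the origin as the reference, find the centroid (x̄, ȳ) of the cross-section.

Part | A | x̄ᵢ | ȳᵢ | A·x̄ᵢ | A·ȳᵢ
plate | 24200.00 | 110.00 | 55.00 | 2662000.00 | 1331000.00
hole | -792.00 | 148.00 | 41.00 | -117216.00 | -32472.00
Σ | 23408.00 |  |  | 2544784.00 | 1298528.00
x̄ = 2544784.00 / 23408.00 = 108.71 mm
ȳ = 1298528.00 / 23408.00 = 55.47 mm

x̄ = 108.71 mm, ȳ = 55.47 mm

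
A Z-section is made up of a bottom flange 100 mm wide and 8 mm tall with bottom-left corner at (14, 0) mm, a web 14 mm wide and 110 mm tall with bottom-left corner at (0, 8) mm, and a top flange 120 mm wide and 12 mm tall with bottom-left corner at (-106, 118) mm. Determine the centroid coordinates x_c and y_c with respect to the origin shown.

x_c = -1.13 mm, y_c = 73.75 mm

bottom flange: A = 100 × 8 = 800.00, centroid at (64.00, 4.00).
web: A = 14 × 110 = 1540.00, centroid at (7.00, 63.00).
top flange: A = 120 × 12 = 1440.00, centroid at (-46.00, 124.00).
ΣA = 3780.00 mm², ΣAx_c = -4260.00 mm³, ΣAy_c = 278780.00 mm³.
x_c = -4260.00/3780.00 = -1.13 mm; y_c = 278780.00/3780.00 = 73.75 mm.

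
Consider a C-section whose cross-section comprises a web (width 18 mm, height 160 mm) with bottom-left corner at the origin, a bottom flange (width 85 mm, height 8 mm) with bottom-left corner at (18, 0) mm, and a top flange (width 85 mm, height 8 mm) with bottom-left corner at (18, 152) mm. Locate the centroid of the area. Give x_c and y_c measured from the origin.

web: A = 18 × 160 = 2880.00, centroid at (9.00, 80.00).
bottom flange: A = 85 × 8 = 680.00, centroid at (60.50, 4.00).
top flange: A = 85 × 8 = 680.00, centroid at (60.50, 156.00).
ΣA = 4240.00 mm²
ΣAx_c = (2880.00)(9.00) + (680.00)(60.50) + (680.00)(60.50) = 108200.00 mm³
ΣAy_c = (2880.00)(80.00) + (680.00)(4.00) + (680.00)(156.00) = 339200.00 mm³
x_c = 108200.00 / 4240.00 = 25.52 mm
y_c = 339200.00 / 4240.00 = 80.00 mm

x_c = 25.52 mm, y_c = 80.00 mm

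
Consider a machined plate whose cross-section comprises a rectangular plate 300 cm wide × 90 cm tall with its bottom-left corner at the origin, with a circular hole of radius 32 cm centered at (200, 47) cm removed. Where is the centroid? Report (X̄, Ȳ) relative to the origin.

X̄ = 143.24 cm, Ȳ = 44.73 cm

plate: A = 300 × 90 = 27000.00, centroid at (150.00, 45.00).
hole: A = −π·32² = -3216.99, centroid at (200.00, 47.00).
ΣA = 23783.01 cm²
ΣAX̄ = (27000.00)(150.00) + (-3216.99)(200.00) = 3406601.82 cm³
ΣAȲ = (27000.00)(45.00) + (-3216.99)(47.00) = 1063801.43 cm³
X̄ = 3406601.82 / 23783.01 = 143.24 cm
Ȳ = 1063801.43 / 23783.01 = 44.73 cm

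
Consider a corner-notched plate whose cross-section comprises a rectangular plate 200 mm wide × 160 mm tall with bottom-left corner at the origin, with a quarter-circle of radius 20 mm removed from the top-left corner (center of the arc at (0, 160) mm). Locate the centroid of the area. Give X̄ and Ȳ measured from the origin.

plate: A = 200 × 160 = 32000.00, centroid at (100.00, 80.00).
removed quarter-circle: A = −¼π·20² = -314.16, centroid at (8.49, 151.51).
ΣA = 31685.84 mm²
ΣAX̄ = (32000.00)(100.00) + (-314.16)(8.49) = 3197333.33 mm³
ΣAȲ = (32000.00)(80.00) + (-314.16)(151.51) = 2512401.18 mm³
X̄ = 3197333.33 / 31685.84 = 100.91 mm
Ȳ = 2512401.18 / 31685.84 = 79.29 mm

X̄ = 100.91 mm, Ȳ = 79.29 mm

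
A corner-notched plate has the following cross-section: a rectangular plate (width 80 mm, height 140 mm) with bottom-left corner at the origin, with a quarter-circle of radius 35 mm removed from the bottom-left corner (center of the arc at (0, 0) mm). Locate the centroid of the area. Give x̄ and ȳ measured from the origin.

Part | A | x̄ᵢ | ȳᵢ | A·x̄ᵢ | A·ȳᵢ
plate | 11200.00 | 40.00 | 70.00 | 448000.00 | 784000.00
removed quarter-circle | -962.11 | 14.85 | 14.85 | -14291.67 | -14291.67
Σ | 10237.89 |  |  | 433708.33 | 769708.33
x̄ = 433708.33 / 10237.89 = 42.36 mm
ȳ = 769708.33 / 10237.89 = 75.18 mm

x̄ = 42.36 mm, ȳ = 75.18 mm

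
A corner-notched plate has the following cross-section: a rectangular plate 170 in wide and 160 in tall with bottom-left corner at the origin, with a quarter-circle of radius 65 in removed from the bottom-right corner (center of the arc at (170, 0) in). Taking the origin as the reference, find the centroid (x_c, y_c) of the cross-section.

x_c = 77.02 in, y_c = 87.28 in

plate: A = 170 × 160 = 27200.00, centroid at (85.00, 80.00).
removed quarter-circle: A = −¼π·65² = -3318.31, centroid at (142.41, 27.59).
ΣA = 23881.69 in², ΣAx_c = 1839429.44 in³, ΣAy_c = 2084458.33 in³.
x_c = 1839429.44/23881.69 = 77.02 in; y_c = 2084458.33/23881.69 = 87.28 in.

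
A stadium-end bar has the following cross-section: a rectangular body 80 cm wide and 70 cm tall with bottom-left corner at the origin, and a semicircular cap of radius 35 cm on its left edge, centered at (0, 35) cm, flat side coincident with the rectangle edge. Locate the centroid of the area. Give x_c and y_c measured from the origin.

x_c = 25.97 cm, y_c = 35.00 cm

rectangular body: A = 80 × 70 = 5600.00, centroid at (40.00, 35.00).
semicircular end: A = ½π·35² = 1924.23, centroid at (-14.85, 35.00).
ΣA = 7524.23 cm², ΣAx_c = 195416.67 cm³, ΣAy_c = 263347.89 cm³.
x_c = 195416.67/7524.23 = 25.97 cm; y_c = 263347.89/7524.23 = 35.00 cm.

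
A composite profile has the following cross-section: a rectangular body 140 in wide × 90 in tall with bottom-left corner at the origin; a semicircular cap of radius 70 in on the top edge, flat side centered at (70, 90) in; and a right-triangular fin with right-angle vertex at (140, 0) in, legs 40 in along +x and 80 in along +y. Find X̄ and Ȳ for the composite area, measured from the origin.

rectangular body: A = 140 × 90 = 12600.00, centroid at (70.00, 45.00).
semicircular top: A = ½π·70² = 7696.90, centroid at (70.00, 119.71).
triangular fin: A = ½·40·80 = 1600.00, centroid at (153.33, 26.67).
ΣA = 21896.90 in², ΣAX̄ = 1666116.47 in³, ΣAȲ = 1531054.51 in³.
X̄ = 1666116.47/21896.90 = 76.09 in; Ȳ = 1531054.51/21896.90 = 69.92 in.

X̄ = 76.09 in, Ȳ = 69.92 in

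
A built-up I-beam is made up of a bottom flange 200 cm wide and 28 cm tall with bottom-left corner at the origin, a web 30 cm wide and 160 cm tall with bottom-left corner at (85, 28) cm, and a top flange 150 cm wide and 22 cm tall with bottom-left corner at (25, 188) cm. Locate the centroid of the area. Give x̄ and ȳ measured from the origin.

bottom flange: A = 200 × 28 = 5600.00, centroid at (100.00, 14.00).
web: A = 30 × 160 = 4800.00, centroid at (100.00, 108.00).
top flange: A = 150 × 22 = 3300.00, centroid at (100.00, 199.00).
ΣA = 13700.00 cm², ΣAx̄ = 1370000.00 cm³, ΣAȳ = 1253500.00 cm³.
x̄ = 1370000.00/13700.00 = 100.00 cm; ȳ = 1253500.00/13700.00 = 91.50 cm.

x̄ = 100.00 cm, ȳ = 91.50 cm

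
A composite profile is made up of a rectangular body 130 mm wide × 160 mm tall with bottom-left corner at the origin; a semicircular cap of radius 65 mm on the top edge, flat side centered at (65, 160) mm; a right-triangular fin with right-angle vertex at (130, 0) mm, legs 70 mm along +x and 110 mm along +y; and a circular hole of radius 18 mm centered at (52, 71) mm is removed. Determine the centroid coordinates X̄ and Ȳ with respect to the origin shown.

rectangular body: A = 130 × 160 = 20800.00, centroid at (65.00, 80.00).
semicircular top: A = ½π·65² = 6636.61, centroid at (65.00, 187.59).
triangular fin: A = ½·70·110 = 3850.00, centroid at (153.33, 36.67).
hole: A = −π·18² = -1017.88, centroid at (52.00, 71.00).
ΣA = 30268.74 mm², ΣAX̄ = 2320783.72 mm³, ΣAȲ = 2977839.12 mm³.
X̄ = 2320783.72/30268.74 = 76.67 mm; Ȳ = 2977839.12/30268.74 = 98.38 mm.

X̄ = 76.67 mm, Ȳ = 98.38 mm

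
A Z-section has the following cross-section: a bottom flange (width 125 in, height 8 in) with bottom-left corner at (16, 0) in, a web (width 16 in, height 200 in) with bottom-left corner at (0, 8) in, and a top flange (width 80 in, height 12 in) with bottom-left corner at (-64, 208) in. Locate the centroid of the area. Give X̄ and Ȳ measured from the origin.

bottom flange: A = 125 × 8 = 1000.00, centroid at (78.50, 4.00).
web: A = 16 × 200 = 3200.00, centroid at (8.00, 108.00).
top flange: A = 80 × 12 = 960.00, centroid at (-24.00, 214.00).
ΣA = 5160.00 in²
ΣAX̄ = (1000.00)(78.50) + (3200.00)(8.00) + (960.00)(-24.00) = 81060.00 in³
ΣAȲ = (1000.00)(4.00) + (3200.00)(108.00) + (960.00)(214.00) = 555040.00 in³
X̄ = 81060.00 / 5160.00 = 15.71 in
Ȳ = 555040.00 / 5160.00 = 107.57 in

X̄ = 15.71 in, Ȳ = 107.57 in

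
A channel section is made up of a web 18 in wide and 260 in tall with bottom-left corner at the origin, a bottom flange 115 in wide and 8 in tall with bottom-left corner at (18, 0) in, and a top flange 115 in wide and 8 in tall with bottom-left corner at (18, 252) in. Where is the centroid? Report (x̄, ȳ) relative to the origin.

Part | A | x̄ᵢ | ȳᵢ | A·x̄ᵢ | A·ȳᵢ
web | 4680.00 | 9.00 | 130.00 | 42120.00 | 608400.00
bottom flange | 920.00 | 75.50 | 4.00 | 69460.00 | 3680.00
top flange | 920.00 | 75.50 | 256.00 | 69460.00 | 235520.00
Σ | 6520.00 |  |  | 181040.00 | 847600.00
x̄ = 181040.00 / 6520.00 = 27.77 in
ȳ = 847600.00 / 6520.00 = 130.00 in

x̄ = 27.77 in, ȳ = 130.00 in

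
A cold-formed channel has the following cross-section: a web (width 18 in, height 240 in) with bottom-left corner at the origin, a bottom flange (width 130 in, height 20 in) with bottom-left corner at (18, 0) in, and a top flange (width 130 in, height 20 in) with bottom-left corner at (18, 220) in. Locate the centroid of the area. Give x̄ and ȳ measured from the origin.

web: A = 18 × 240 = 4320.00, centroid at (9.00, 120.00).
bottom flange: A = 130 × 20 = 2600.00, centroid at (83.00, 10.00).
top flange: A = 130 × 20 = 2600.00, centroid at (83.00, 230.00).
ΣA = 9520.00 in²
ΣAx̄ = (4320.00)(9.00) + (2600.00)(83.00) + (2600.00)(83.00) = 470480.00 in³
ΣAȳ = (4320.00)(120.00) + (2600.00)(10.00) + (2600.00)(230.00) = 1142400.00 in³
x̄ = 470480.00 / 9520.00 = 49.42 in
ȳ = 1142400.00 / 9520.00 = 120.00 in

x̄ = 49.42 in, ȳ = 120.00 in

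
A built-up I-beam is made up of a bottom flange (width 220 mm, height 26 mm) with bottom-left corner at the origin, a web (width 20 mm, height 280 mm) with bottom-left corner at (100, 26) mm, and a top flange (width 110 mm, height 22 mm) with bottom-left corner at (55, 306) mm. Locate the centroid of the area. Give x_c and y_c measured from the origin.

x_c = 110.00 mm, y_c = 128.90 mm

bottom flange: A = 220 × 26 = 5720.00, centroid at (110.00, 13.00).
web: A = 20 × 280 = 5600.00, centroid at (110.00, 166.00).
top flange: A = 110 × 22 = 2420.00, centroid at (110.00, 317.00).
ΣA = 13740.00 mm², ΣAx_c = 1511400.00 mm³, ΣAy_c = 1771100.00 mm³.
x_c = 1511400.00/13740.00 = 110.00 mm; y_c = 1771100.00/13740.00 = 128.90 mm.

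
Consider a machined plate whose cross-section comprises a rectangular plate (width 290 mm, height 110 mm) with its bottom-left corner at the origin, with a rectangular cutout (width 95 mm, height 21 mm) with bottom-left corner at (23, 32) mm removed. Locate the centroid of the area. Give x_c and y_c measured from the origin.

x_c = 149.97 mm, y_c = 55.83 mm

Part | A | x̄ᵢ | ȳᵢ | A·x̄ᵢ | A·ȳᵢ
plate | 31900.00 | 145.00 | 55.00 | 4625500.00 | 1754500.00
hole | -1995.00 | 70.50 | 42.50 | -140647.50 | -84787.50
Σ | 29905.00 |  |  | 4484852.50 | 1669712.50
x_c = 4484852.50 / 29905.00 = 149.97 mm
y_c = 1669712.50 / 29905.00 = 55.83 mm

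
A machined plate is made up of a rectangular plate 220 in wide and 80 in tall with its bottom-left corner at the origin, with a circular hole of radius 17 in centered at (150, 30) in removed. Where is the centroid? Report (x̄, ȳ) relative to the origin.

x̄ = 107.82 in, ȳ = 40.54 in

plate: A = 220 × 80 = 17600.00, centroid at (110.00, 40.00).
hole: A = −π·17² = -907.92, centroid at (150.00, 30.00).
ΣA = 16692.08 in², ΣAx̄ = 1799811.96 in³, ΣAȳ = 676762.39 in³.
x̄ = 1799811.96/16692.08 = 107.82 in; ȳ = 676762.39/16692.08 = 40.54 in.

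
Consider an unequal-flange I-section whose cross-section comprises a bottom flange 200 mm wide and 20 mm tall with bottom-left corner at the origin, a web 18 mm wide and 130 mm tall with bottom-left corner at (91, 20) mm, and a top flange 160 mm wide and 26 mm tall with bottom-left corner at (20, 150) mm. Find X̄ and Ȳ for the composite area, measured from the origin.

Part | A | x̄ᵢ | ȳᵢ | A·x̄ᵢ | A·ȳᵢ
bottom flange | 4000.00 | 100.00 | 10.00 | 400000.00 | 40000.00
web | 2340.00 | 100.00 | 85.00 | 234000.00 | 198900.00
top flange | 4160.00 | 100.00 | 163.00 | 416000.00 | 678080.00
Σ | 10500.00 |  |  | 1050000.00 | 916980.00
X̄ = 1050000.00 / 10500.00 = 100.00 mm
Ȳ = 916980.00 / 10500.00 = 87.33 mm

X̄ = 100.00 mm, Ȳ = 87.33 mm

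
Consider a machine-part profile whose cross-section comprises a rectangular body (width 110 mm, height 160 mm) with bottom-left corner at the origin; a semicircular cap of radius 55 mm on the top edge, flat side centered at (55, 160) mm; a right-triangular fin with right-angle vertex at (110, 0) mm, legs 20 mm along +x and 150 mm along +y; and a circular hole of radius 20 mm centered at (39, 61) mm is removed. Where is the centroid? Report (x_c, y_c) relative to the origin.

Part | A | x̄ᵢ | ȳᵢ | A·x̄ᵢ | A·ȳᵢ
rectangular body | 17600.00 | 55.00 | 80.00 | 968000.00 | 1408000.00
semicircular top | 4751.66 | 55.00 | 183.34 | 261341.24 | 871182.09
triangular fin | 1500.00 | 116.67 | 50.00 | 175000.00 | 75000.00
hole | -1256.64 | 39.00 | 61.00 | -49008.85 | -76654.86
Σ | 22595.02 |  |  | 1355332.39 | 2277527.23
x_c = 1355332.39 / 22595.02 = 59.98 mm
y_c = 2277527.23 / 22595.02 = 100.80 mm

x_c = 59.98 mm, y_c = 100.80 mm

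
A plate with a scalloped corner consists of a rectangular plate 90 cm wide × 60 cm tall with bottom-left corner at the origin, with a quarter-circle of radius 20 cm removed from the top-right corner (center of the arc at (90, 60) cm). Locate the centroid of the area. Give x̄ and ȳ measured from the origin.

x̄ = 42.74 cm, ȳ = 28.67 cm

Part | A | x̄ᵢ | ȳᵢ | A·x̄ᵢ | A·ȳᵢ
plate | 5400.00 | 45.00 | 30.00 | 243000.00 | 162000.00
removed quarter-circle | -314.16 | 81.51 | 51.51 | -25607.67 | -16182.89
Σ | 5085.84 |  |  | 217392.33 | 145817.11
x̄ = 217392.33 / 5085.84 = 42.74 cm
ȳ = 145817.11 / 5085.84 = 28.67 cm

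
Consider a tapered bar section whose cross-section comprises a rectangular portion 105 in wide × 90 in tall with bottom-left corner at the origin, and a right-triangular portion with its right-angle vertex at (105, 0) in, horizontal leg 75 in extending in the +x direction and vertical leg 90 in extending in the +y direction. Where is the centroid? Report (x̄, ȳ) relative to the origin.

Part | A | x̄ᵢ | ȳᵢ | A·x̄ᵢ | A·ȳᵢ
rectangular portion | 9450.00 | 52.50 | 45.00 | 496125.00 | 425250.00
triangular portion | 3375.00 | 130.00 | 30.00 | 438750.00 | 101250.00
Σ | 12825.00 |  |  | 934875.00 | 526500.00
x̄ = 934875.00 / 12825.00 = 72.89 in
ȳ = 526500.00 / 12825.00 = 41.05 in

x̄ = 72.89 in, ȳ = 41.05 in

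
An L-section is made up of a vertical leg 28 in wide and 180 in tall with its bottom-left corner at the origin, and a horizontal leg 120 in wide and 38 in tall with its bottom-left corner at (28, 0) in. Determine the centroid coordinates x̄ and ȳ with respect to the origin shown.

Part | A | x̄ᵢ | ȳᵢ | A·x̄ᵢ | A·ȳᵢ
vertical leg | 5040.00 | 14.00 | 90.00 | 70560.00 | 453600.00
horizontal leg | 4560.00 | 88.00 | 19.00 | 401280.00 | 86640.00
Σ | 9600.00 |  |  | 471840.00 | 540240.00
x̄ = 471840.00 / 9600.00 = 49.15 in
ȳ = 540240.00 / 9600.00 = 56.27 in

x̄ = 49.15 in, ȳ = 56.27 in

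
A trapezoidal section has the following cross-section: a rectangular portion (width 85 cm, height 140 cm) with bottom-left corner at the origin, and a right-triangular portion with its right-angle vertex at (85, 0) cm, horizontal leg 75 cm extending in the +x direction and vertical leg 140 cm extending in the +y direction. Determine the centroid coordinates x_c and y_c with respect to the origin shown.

x_c = 63.16 cm, y_c = 62.86 cm

rectangular portion: A = 85 × 140 = 11900.00, centroid at (42.50, 70.00).
triangular portion: A = ½·75·140 = 5250.00, centroid at (110.00, 46.67).
ΣA = 17150.00 cm²
ΣAx_c = (11900.00)(42.50) + (5250.00)(110.00) = 1083250.00 cm³
ΣAy_c = (11900.00)(70.00) + (5250.00)(46.67) = 1078000.00 cm³
x_c = 1083250.00 / 17150.00 = 63.16 cm
y_c = 1078000.00 / 17150.00 = 62.86 cm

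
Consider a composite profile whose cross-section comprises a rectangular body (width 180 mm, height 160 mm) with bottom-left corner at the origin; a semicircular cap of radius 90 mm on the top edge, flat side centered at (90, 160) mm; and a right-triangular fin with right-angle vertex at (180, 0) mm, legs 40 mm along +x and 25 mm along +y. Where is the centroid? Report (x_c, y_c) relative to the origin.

rectangular body: A = 180 × 160 = 28800.00, centroid at (90.00, 80.00).
semicircular top: A = ½π·90² = 12723.45, centroid at (90.00, 198.20).
triangular fin: A = ½·40·25 = 500.00, centroid at (193.33, 8.33).
ΣA = 42023.45 mm²
ΣAx_c = (28800.00)(90.00) + (12723.45)(90.00) + (500.00)(193.33) = 3833777.19 mm³
ΣAy_c = (28800.00)(80.00) + (12723.45)(198.20) + (500.00)(8.33) = 4829918.71 mm³
x_c = 3833777.19 / 42023.45 = 91.23 mm
y_c = 4829918.71 / 42023.45 = 114.93 mm

x_c = 91.23 mm, y_c = 114.93 mm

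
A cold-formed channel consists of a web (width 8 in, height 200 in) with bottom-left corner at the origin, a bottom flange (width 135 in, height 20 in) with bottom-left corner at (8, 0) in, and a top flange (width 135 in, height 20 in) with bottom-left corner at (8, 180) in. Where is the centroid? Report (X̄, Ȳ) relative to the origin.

X̄ = 59.16 in, Ȳ = 100.00 in

web: A = 8 × 200 = 1600.00, centroid at (4.00, 100.00).
bottom flange: A = 135 × 20 = 2700.00, centroid at (75.50, 10.00).
top flange: A = 135 × 20 = 2700.00, centroid at (75.50, 190.00).
ΣA = 7000.00 in²
ΣAX̄ = (1600.00)(4.00) + (2700.00)(75.50) + (2700.00)(75.50) = 414100.00 in³
ΣAȲ = (1600.00)(100.00) + (2700.00)(10.00) + (2700.00)(190.00) = 700000.00 in³
X̄ = 414100.00 / 7000.00 = 59.16 in
Ȳ = 700000.00 / 7000.00 = 100.00 in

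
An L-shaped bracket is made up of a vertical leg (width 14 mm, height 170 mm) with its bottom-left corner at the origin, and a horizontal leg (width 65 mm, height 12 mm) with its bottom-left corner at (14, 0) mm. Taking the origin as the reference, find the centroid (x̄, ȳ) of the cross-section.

vertical leg: A = 14 × 170 = 2380.00, centroid at (7.00, 85.00).
horizontal leg: A = 65 × 12 = 780.00, centroid at (46.50, 6.00).
ΣA = 3160.00 mm²
ΣAx̄ = (2380.00)(7.00) + (780.00)(46.50) = 52930.00 mm³
ΣAȳ = (2380.00)(85.00) + (780.00)(6.00) = 206980.00 mm³
x̄ = 52930.00 / 3160.00 = 16.75 mm
ȳ = 206980.00 / 3160.00 = 65.50 mm

x̄ = 16.75 mm, ȳ = 65.50 mm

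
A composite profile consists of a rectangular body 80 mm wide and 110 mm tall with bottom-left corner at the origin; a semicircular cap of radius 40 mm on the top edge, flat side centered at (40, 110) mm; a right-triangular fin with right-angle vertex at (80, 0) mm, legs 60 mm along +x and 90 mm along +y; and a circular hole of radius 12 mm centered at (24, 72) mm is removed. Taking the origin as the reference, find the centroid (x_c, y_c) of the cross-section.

rectangular body: A = 80 × 110 = 8800.00, centroid at (40.00, 55.00).
semicircular top: A = ½π·40² = 2513.27, centroid at (40.00, 126.98).
triangular fin: A = ½·60·90 = 2700.00, centroid at (100.00, 30.00).
hole: A = −π·12² = -452.39, centroid at (24.00, 72.00).
ΣA = 13560.88 mm², ΣAx_c = 711673.62 mm³, ΣAy_c = 851554.79 mm³.
x_c = 711673.62/13560.88 = 52.48 mm; y_c = 851554.79/13560.88 = 62.79 mm.

x_c = 52.48 mm, y_c = 62.79 mm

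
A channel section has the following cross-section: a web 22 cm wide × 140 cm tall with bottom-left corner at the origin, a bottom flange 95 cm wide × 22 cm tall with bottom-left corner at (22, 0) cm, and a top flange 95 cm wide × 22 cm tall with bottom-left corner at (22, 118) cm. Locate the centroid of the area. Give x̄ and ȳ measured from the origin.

x̄ = 44.68 cm, ȳ = 70.00 cm

web: A = 22 × 140 = 3080.00, centroid at (11.00, 70.00).
bottom flange: A = 95 × 22 = 2090.00, centroid at (69.50, 11.00).
top flange: A = 95 × 22 = 2090.00, centroid at (69.50, 129.00).
ΣA = 7260.00 cm²
ΣAx̄ = (3080.00)(11.00) + (2090.00)(69.50) + (2090.00)(69.50) = 324390.00 cm³
ΣAȳ = (3080.00)(70.00) + (2090.00)(11.00) + (2090.00)(129.00) = 508200.00 cm³
x̄ = 324390.00 / 7260.00 = 44.68 cm
ȳ = 508200.00 / 7260.00 = 70.00 cm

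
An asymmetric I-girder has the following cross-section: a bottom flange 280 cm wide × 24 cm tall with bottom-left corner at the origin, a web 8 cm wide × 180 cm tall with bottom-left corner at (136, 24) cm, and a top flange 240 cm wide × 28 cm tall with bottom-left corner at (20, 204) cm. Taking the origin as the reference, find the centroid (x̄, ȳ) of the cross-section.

x̄ = 140.00 cm, ȳ = 114.90 cm

bottom flange: A = 280 × 24 = 6720.00, centroid at (140.00, 12.00).
web: A = 8 × 180 = 1440.00, centroid at (140.00, 114.00).
top flange: A = 240 × 28 = 6720.00, centroid at (140.00, 218.00).
ΣA = 14880.00 cm²
ΣAx̄ = (6720.00)(140.00) + (1440.00)(140.00) + (6720.00)(140.00) = 2083200.00 cm³
ΣAȳ = (6720.00)(12.00) + (1440.00)(114.00) + (6720.00)(218.00) = 1709760.00 cm³
x̄ = 2083200.00 / 14880.00 = 140.00 cm
ȳ = 1709760.00 / 14880.00 = 114.90 cm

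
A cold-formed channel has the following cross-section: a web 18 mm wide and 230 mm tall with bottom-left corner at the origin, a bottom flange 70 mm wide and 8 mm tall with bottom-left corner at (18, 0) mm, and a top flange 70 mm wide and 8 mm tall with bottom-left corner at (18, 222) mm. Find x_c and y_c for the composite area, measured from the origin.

web: A = 18 × 230 = 4140.00, centroid at (9.00, 115.00).
bottom flange: A = 70 × 8 = 560.00, centroid at (53.00, 4.00).
top flange: A = 70 × 8 = 560.00, centroid at (53.00, 226.00).
ΣA = 5260.00 mm², ΣAx_c = 96620.00 mm³, ΣAy_c = 604900.00 mm³.
x_c = 96620.00/5260.00 = 18.37 mm; y_c = 604900.00/5260.00 = 115.00 mm.

x_c = 18.37 mm, y_c = 115.00 mm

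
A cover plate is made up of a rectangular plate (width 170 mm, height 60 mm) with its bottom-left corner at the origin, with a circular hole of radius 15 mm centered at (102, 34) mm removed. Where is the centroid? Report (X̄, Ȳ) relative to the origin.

X̄ = 83.73 mm, Ȳ = 29.70 mm

Part | A | x̄ᵢ | ȳᵢ | A·x̄ᵢ | A·ȳᵢ
plate | 10200.00 | 85.00 | 30.00 | 867000.00 | 306000.00
hole | -706.86 | 102.00 | 34.00 | -72099.55 | -24033.18
Σ | 9493.14 |  |  | 794900.45 | 281966.82
X̄ = 794900.45 / 9493.14 = 83.73 mm
Ȳ = 281966.82 / 9493.14 = 29.70 mm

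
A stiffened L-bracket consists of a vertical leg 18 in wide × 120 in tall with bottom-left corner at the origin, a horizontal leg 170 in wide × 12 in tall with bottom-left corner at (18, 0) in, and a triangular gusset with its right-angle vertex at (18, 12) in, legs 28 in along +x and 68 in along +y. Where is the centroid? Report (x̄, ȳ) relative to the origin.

Part | A | x̄ᵢ | ȳᵢ | A·x̄ᵢ | A·ȳᵢ
vertical leg | 2160.00 | 9.00 | 60.00 | 19440.00 | 129600.00
horizontal leg | 2040.00 | 103.00 | 6.00 | 210120.00 | 12240.00
gusset | 952.00 | 27.33 | 34.67 | 26021.33 | 33002.67
Σ | 5152.00 |  |  | 255581.33 | 174842.67
x̄ = 255581.33 / 5152.00 = 49.61 in
ȳ = 174842.67 / 5152.00 = 33.94 in

x̄ = 49.61 in, ȳ = 33.94 in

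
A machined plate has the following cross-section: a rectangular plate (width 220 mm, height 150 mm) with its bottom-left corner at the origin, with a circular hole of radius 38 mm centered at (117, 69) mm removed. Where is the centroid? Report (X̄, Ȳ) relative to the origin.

Part | A | x̄ᵢ | ȳᵢ | A·x̄ᵢ | A·ȳᵢ
plate | 33000.00 | 110.00 | 75.00 | 3630000.00 | 2475000.00
hole | -4536.46 | 117.00 | 69.00 | -530765.80 | -313015.73
Σ | 28463.54 |  |  | 3099234.20 | 2161984.27
X̄ = 3099234.20 / 28463.54 = 108.88 mm
Ȳ = 2161984.27 / 28463.54 = 75.96 mm

X̄ = 108.88 mm, Ȳ = 75.96 mm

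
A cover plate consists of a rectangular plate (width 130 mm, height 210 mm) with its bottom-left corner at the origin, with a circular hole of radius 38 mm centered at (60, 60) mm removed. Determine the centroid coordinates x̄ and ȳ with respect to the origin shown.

x̄ = 66.00 mm, ȳ = 113.97 mm

plate: A = 130 × 210 = 27300.00, centroid at (65.00, 105.00).
hole: A = −π·38² = -4536.46, centroid at (60.00, 60.00).
ΣA = 22763.54 mm², ΣAx̄ = 1502312.41 mm³, ΣAȳ = 2594312.41 mm³.
x̄ = 1502312.41/22763.54 = 66.00 mm; ȳ = 2594312.41/22763.54 = 113.97 mm.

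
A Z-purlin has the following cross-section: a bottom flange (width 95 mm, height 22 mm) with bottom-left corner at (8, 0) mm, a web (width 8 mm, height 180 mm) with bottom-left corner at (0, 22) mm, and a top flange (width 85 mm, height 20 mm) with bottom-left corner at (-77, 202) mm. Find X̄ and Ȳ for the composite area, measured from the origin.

X̄ = 12.07 mm, Ȳ = 104.14 mm

bottom flange: A = 95 × 22 = 2090.00, centroid at (55.50, 11.00).
web: A = 8 × 180 = 1440.00, centroid at (4.00, 112.00).
top flange: A = 85 × 20 = 1700.00, centroid at (-34.50, 212.00).
ΣA = 5230.00 mm²
ΣAX̄ = (2090.00)(55.50) + (1440.00)(4.00) + (1700.00)(-34.50) = 63105.00 mm³
ΣAȲ = (2090.00)(11.00) + (1440.00)(112.00) + (1700.00)(212.00) = 544670.00 mm³
X̄ = 63105.00 / 5230.00 = 12.07 mm
Ȳ = 544670.00 / 5230.00 = 104.14 mm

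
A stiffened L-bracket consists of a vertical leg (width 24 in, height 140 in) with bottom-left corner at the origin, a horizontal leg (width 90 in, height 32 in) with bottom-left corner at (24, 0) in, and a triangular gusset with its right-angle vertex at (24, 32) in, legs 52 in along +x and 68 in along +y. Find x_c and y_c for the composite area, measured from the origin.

Part | A | x̄ᵢ | ȳᵢ | A·x̄ᵢ | A·ȳᵢ
vertical leg | 3360.00 | 12.00 | 70.00 | 40320.00 | 235200.00
horizontal leg | 2880.00 | 69.00 | 16.00 | 198720.00 | 46080.00
gusset | 1768.00 | 41.33 | 54.67 | 73077.33 | 96650.67
Σ | 8008.00 |  |  | 312117.33 | 377930.67
x_c = 312117.33 / 8008.00 = 38.98 in
y_c = 377930.67 / 8008.00 = 47.19 in

x_c = 38.98 in, y_c = 47.19 in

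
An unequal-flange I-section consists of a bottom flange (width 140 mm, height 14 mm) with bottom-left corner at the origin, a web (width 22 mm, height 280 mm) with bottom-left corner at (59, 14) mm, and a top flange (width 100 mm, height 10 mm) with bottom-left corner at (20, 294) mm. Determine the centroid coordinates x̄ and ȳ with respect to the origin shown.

bottom flange: A = 140 × 14 = 1960.00, centroid at (70.00, 7.00).
web: A = 22 × 280 = 6160.00, centroid at (70.00, 154.00).
top flange: A = 100 × 10 = 1000.00, centroid at (70.00, 299.00).
ΣA = 9120.00 mm²
ΣAx̄ = (1960.00)(70.00) + (6160.00)(70.00) + (1000.00)(70.00) = 638400.00 mm³
ΣAȳ = (1960.00)(7.00) + (6160.00)(154.00) + (1000.00)(299.00) = 1261360.00 mm³
x̄ = 638400.00 / 9120.00 = 70.00 mm
ȳ = 1261360.00 / 9120.00 = 138.31 mm

x̄ = 70.00 mm, ȳ = 138.31 mm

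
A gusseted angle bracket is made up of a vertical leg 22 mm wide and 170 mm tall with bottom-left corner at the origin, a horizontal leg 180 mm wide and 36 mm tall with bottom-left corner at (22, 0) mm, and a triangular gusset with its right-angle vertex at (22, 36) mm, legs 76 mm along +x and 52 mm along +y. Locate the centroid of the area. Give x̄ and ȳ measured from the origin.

x̄ = 70.55 mm, ȳ = 44.27 mm

Part | A | x̄ᵢ | ȳᵢ | A·x̄ᵢ | A·ȳᵢ
vertical leg | 3740.00 | 11.00 | 85.00 | 41140.00 | 317900.00
horizontal leg | 6480.00 | 112.00 | 18.00 | 725760.00 | 116640.00
gusset | 1976.00 | 47.33 | 53.33 | 93530.67 | 105386.67
Σ | 12196.00 |  |  | 860430.67 | 539926.67
x̄ = 860430.67 / 12196.00 = 70.55 mm
ȳ = 539926.67 / 12196.00 = 44.27 mm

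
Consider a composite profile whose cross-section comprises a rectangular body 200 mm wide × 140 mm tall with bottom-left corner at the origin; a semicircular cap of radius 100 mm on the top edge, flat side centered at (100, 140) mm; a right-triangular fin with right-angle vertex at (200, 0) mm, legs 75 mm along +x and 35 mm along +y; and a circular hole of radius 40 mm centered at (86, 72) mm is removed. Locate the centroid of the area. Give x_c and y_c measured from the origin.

x_c = 105.86 mm, y_c = 112.00 mm

rectangular body: A = 200 × 140 = 28000.00, centroid at (100.00, 70.00).
semicircular top: A = ½π·100² = 15707.96, centroid at (100.00, 182.44).
triangular fin: A = ½·75·35 = 1312.50, centroid at (225.00, 11.67).
hole: A = −π·40² = -5026.55, centroid at (86.00, 72.00).
ΣA = 39993.92 mm², ΣAx_c = 4233825.68 mm³, ΣAy_c = 4479182.55 mm³.
x_c = 4233825.68/39993.92 = 105.86 mm; y_c = 4479182.55/39993.92 = 112.00 mm.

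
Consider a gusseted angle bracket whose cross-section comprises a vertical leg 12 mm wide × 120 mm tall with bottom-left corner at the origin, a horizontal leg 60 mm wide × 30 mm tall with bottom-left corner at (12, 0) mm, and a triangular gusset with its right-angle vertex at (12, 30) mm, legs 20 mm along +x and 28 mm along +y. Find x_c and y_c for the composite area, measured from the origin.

x_c = 25.42 mm, y_c = 35.34 mm

vertical leg: A = 12 × 120 = 1440.00, centroid at (6.00, 60.00).
horizontal leg: A = 60 × 30 = 1800.00, centroid at (42.00, 15.00).
gusset: A = ½·20·28 = 280.00, centroid at (18.67, 39.33).
ΣA = 3520.00 mm²
ΣAx_c = (1440.00)(6.00) + (1800.00)(42.00) + (280.00)(18.67) = 89466.67 mm³
ΣAy_c = (1440.00)(60.00) + (1800.00)(15.00) + (280.00)(39.33) = 124413.33 mm³
x_c = 89466.67 / 3520.00 = 25.42 mm
y_c = 124413.33 / 3520.00 = 35.34 mm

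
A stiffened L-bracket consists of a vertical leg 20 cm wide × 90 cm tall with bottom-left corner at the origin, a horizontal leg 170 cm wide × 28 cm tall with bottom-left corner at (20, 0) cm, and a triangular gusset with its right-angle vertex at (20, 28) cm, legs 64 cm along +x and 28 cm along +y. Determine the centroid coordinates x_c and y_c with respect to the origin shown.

x_c = 74.41 cm, y_c = 24.29 cm

vertical leg: A = 20 × 90 = 1800.00, centroid at (10.00, 45.00).
horizontal leg: A = 170 × 28 = 4760.00, centroid at (105.00, 14.00).
gusset: A = ½·64·28 = 896.00, centroid at (41.33, 37.33).
ΣA = 7456.00 cm²
ΣAx_c = (1800.00)(10.00) + (4760.00)(105.00) + (896.00)(41.33) = 554834.67 cm³
ΣAy_c = (1800.00)(45.00) + (4760.00)(14.00) + (896.00)(37.33) = 181090.67 cm³
x_c = 554834.67 / 7456.00 = 74.41 cm
y_c = 181090.67 / 7456.00 = 24.29 cm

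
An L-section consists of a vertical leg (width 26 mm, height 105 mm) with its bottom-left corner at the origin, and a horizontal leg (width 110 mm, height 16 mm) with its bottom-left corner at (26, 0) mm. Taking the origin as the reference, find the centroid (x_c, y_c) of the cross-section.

vertical leg: A = 26 × 105 = 2730.00, centroid at (13.00, 52.50).
horizontal leg: A = 110 × 16 = 1760.00, centroid at (81.00, 8.00).
ΣA = 4490.00 mm², ΣAx_c = 178050.00 mm³, ΣAy_c = 157405.00 mm³.
x_c = 178050.00/4490.00 = 39.65 mm; y_c = 157405.00/4490.00 = 35.06 mm.

x_c = 39.65 mm, y_c = 35.06 mm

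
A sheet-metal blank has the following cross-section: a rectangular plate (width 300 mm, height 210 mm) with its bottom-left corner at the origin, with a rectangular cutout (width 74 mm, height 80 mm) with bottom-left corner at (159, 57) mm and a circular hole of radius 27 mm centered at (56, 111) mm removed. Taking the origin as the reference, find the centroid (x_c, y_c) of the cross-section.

x_c = 148.96 mm, y_c = 105.61 mm

plate: A = 300 × 210 = 63000.00, centroid at (150.00, 105.00).
hole 1: A = −(74 × 80) = -5920.00, centroid at (196.00, 97.00).
hole 2: A = −π·27² = -2290.22, centroid at (56.00, 111.00).
ΣA = 54789.78 mm², ΣAx_c = 8161427.62 mm³, ΣAy_c = 5786545.46 mm³.
x_c = 8161427.62/54789.78 = 148.96 mm; y_c = 5786545.46/54789.78 = 105.61 mm.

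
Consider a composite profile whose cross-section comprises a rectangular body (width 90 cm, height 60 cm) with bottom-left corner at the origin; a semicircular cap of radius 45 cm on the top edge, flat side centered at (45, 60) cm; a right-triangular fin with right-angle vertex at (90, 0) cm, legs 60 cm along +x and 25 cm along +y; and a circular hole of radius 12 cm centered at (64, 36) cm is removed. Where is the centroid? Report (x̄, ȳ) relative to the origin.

x̄ = 49.52 cm, ȳ = 45.45 cm

Part | A | x̄ᵢ | ȳᵢ | A·x̄ᵢ | A·ȳᵢ
rectangular body | 5400.00 | 45.00 | 30.00 | 243000.00 | 162000.00
semicircular top | 3180.86 | 45.00 | 79.10 | 143138.82 | 251601.75
triangular fin | 750.00 | 110.00 | 8.33 | 82500.00 | 6250.00
hole | -452.39 | 64.00 | 36.00 | -28952.92 | -16286.02
Σ | 8878.47 |  |  | 439685.90 | 403565.74
x̄ = 439685.90 / 8878.47 = 49.52 cm
ȳ = 403565.74 / 8878.47 = 45.45 cm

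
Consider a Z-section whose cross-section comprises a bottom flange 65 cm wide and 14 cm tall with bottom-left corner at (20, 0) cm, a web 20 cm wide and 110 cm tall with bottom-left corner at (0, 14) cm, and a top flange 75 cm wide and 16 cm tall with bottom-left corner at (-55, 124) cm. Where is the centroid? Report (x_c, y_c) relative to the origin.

x_c = 11.32 cm, y_c = 73.45 cm

bottom flange: A = 65 × 14 = 910.00, centroid at (52.50, 7.00).
web: A = 20 × 110 = 2200.00, centroid at (10.00, 69.00).
top flange: A = 75 × 16 = 1200.00, centroid at (-17.50, 132.00).
ΣA = 4310.00 cm², ΣAx_c = 48775.00 cm³, ΣAy_c = 316570.00 cm³.
x_c = 48775.00/4310.00 = 11.32 cm; y_c = 316570.00/4310.00 = 73.45 cm.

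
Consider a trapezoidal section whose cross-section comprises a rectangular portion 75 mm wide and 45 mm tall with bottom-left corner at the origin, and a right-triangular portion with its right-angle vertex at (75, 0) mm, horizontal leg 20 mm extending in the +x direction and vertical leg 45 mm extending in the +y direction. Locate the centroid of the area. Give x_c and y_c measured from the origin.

x_c = 42.70 mm, y_c = 21.62 mm

Part | A | x̄ᵢ | ȳᵢ | A·x̄ᵢ | A·ȳᵢ
rectangular portion | 3375.00 | 37.50 | 22.50 | 126562.50 | 75937.50
triangular portion | 450.00 | 81.67 | 15.00 | 36750.00 | 6750.00
Σ | 3825.00 |  |  | 163312.50 | 82687.50
x_c = 163312.50 / 3825.00 = 42.70 mm
y_c = 82687.50 / 3825.00 = 21.62 mm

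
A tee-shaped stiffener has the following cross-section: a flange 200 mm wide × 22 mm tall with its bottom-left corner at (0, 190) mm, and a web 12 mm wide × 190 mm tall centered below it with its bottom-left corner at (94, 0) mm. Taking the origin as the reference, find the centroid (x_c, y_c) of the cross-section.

x_c = 100.00 mm, y_c = 164.82 mm

Part | A | x̄ᵢ | ȳᵢ | A·x̄ᵢ | A·ȳᵢ
web | 2280.00 | 100.00 | 95.00 | 228000.00 | 216600.00
flange | 4400.00 | 100.00 | 201.00 | 440000.00 | 884400.00
Σ | 6680.00 |  |  | 668000.00 | 1101000.00
x_c = 668000.00 / 6680.00 = 100.00 mm
y_c = 1101000.00 / 6680.00 = 164.82 mm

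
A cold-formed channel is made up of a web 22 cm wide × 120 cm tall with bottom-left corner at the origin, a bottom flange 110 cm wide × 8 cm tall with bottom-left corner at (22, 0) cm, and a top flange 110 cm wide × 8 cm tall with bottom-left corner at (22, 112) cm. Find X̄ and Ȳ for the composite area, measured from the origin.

X̄ = 37.40 cm, Ȳ = 60.00 cm

web: A = 22 × 120 = 2640.00, centroid at (11.00, 60.00).
bottom flange: A = 110 × 8 = 880.00, centroid at (77.00, 4.00).
top flange: A = 110 × 8 = 880.00, centroid at (77.00, 116.00).
ΣA = 4400.00 cm², ΣAX̄ = 164560.00 cm³, ΣAȲ = 264000.00 cm³.
X̄ = 164560.00/4400.00 = 37.40 cm; Ȳ = 264000.00/4400.00 = 60.00 cm.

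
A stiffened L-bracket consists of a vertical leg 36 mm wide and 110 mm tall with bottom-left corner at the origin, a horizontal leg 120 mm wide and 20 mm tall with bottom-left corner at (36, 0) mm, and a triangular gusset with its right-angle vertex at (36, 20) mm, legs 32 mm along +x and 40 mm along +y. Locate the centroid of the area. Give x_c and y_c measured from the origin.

Part | A | x̄ᵢ | ȳᵢ | A·x̄ᵢ | A·ȳᵢ
vertical leg | 3960.00 | 18.00 | 55.00 | 71280.00 | 217800.00
horizontal leg | 2400.00 | 96.00 | 10.00 | 230400.00 | 24000.00
gusset | 640.00 | 46.67 | 33.33 | 29866.67 | 21333.33
Σ | 7000.00 |  |  | 331546.67 | 263133.33
x_c = 331546.67 / 7000.00 = 47.36 mm
y_c = 263133.33 / 7000.00 = 37.59 mm

x_c = 47.36 mm, y_c = 37.59 mm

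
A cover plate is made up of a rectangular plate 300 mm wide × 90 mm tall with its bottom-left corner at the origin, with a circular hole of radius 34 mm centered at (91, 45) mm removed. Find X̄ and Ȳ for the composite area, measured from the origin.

X̄ = 159.17 mm, Ȳ = 45.00 mm

plate: A = 300 × 90 = 27000.00, centroid at (150.00, 45.00).
hole: A = −π·34² = -3631.68, centroid at (91.00, 45.00).
ΣA = 23368.32 mm²
ΣAX̄ = (27000.00)(150.00) + (-3631.68)(91.00) = 3719517.02 mm³
ΣAȲ = (27000.00)(45.00) + (-3631.68)(45.00) = 1051574.35 mm³
X̄ = 3719517.02 / 23368.32 = 159.17 mm
Ȳ = 1051574.35 / 23368.32 = 45.00 mm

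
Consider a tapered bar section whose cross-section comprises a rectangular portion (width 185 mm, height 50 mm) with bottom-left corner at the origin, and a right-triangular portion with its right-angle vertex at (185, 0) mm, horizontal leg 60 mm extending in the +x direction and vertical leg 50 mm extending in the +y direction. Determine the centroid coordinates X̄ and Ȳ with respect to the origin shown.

X̄ = 108.20 mm, Ȳ = 23.84 mm

rectangular portion: A = 185 × 50 = 9250.00, centroid at (92.50, 25.00).
triangular portion: A = ½·60·50 = 1500.00, centroid at (205.00, 16.67).
ΣA = 10750.00 mm², ΣAX̄ = 1163125.00 mm³, ΣAȲ = 256250.00 mm³.
X̄ = 1163125.00/10750.00 = 108.20 mm; Ȳ = 256250.00/10750.00 = 23.84 mm.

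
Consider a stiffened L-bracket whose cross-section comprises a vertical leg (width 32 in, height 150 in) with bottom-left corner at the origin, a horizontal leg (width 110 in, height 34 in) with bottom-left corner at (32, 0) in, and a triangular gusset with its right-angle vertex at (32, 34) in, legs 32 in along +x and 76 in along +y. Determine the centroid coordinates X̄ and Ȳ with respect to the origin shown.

X̄ = 46.54 in, Ȳ = 50.81 in

vertical leg: A = 32 × 150 = 4800.00, centroid at (16.00, 75.00).
horizontal leg: A = 110 × 34 = 3740.00, centroid at (87.00, 17.00).
gusset: A = ½·32·76 = 1216.00, centroid at (42.67, 59.33).
ΣA = 9756.00 in²
ΣAX̄ = (4800.00)(16.00) + (3740.00)(87.00) + (1216.00)(42.67) = 454062.67 in³
ΣAȲ = (4800.00)(75.00) + (3740.00)(17.00) + (1216.00)(59.33) = 495729.33 in³
X̄ = 454062.67 / 9756.00 = 46.54 in
Ȳ = 495729.33 / 9756.00 = 50.81 in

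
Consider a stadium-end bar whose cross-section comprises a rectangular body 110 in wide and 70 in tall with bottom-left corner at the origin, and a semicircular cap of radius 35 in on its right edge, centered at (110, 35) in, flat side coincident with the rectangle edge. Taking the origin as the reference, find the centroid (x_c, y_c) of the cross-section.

rectangular body: A = 110 × 70 = 7700.00, centroid at (55.00, 35.00).
semicircular end: A = ½π·35² = 1924.23, centroid at (124.85, 35.00).
ΣA = 9624.23 in²
ΣAx_c = (7700.00)(55.00) + (1924.23)(124.85) = 663748.14 in³
ΣAy_c = (7700.00)(35.00) + (1924.23)(35.00) = 336847.89 in³
x_c = 663748.14 / 9624.23 = 68.97 in
y_c = 336847.89 / 9624.23 = 35.00 in

x_c = 68.97 in, y_c = 35.00 in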